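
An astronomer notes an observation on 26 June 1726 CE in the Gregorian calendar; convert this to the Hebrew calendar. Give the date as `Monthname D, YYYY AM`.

Both dates share Julian Day Number 2351645; in the Hebrew calendar that is 27 Sivan 5486 AM.

Sivan 27, 5486 AM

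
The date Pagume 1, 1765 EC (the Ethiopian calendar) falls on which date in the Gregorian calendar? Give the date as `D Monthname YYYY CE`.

4 September 1773 CE

Julian Day Number of the source date = 2368882.
Converting JDN 2368882 to the Gregorian calendar gives 4 September 1773 CE.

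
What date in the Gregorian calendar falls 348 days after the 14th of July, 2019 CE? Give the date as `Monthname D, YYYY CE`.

June 26, 2020 CE

The starting date is JDN 2458679; 2458679 + 348 = 2459027.
JDN 2459027 corresponds to June 26, 2020 CE.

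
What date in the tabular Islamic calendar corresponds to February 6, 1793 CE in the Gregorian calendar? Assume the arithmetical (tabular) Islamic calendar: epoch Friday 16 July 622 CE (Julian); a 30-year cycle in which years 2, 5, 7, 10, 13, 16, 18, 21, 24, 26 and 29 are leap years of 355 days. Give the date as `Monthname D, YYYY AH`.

Julian Day Number of the source date = 2375977.
Converting JDN 2375977 to the tabular Islamic calendar gives 24 Jumada al-Thani 1207 AH.

Jumada al-Thani 24, 1207 AH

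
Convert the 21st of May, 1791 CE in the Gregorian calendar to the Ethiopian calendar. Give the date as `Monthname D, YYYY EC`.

Julian Day Number of the source date = 2375350.
Converting JDN 2375350 to the Ethiopian calendar gives 15 Ginbot 1783 EC.

Ginbot 15, 1783 EC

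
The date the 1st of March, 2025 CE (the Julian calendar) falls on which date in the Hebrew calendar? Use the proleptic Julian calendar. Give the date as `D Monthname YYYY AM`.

14 Adar 5785 AM

Julian Day Number of the source date = 2460749.
Converting JDN 2460749 to the Hebrew calendar gives 14 Adar 5785 AM.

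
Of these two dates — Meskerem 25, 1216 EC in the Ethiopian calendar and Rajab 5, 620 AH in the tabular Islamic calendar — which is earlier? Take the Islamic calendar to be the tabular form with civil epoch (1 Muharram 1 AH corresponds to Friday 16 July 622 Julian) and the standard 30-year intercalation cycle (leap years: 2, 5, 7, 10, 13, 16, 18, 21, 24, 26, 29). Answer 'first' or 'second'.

First date → JDN 2168024; second date → JDN 2167974.
JDN 2167974 < JDN 2168024, so the second date is earlier.

second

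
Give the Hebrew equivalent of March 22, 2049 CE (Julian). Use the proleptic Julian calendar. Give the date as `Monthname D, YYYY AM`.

The source date corresponds to 4 April 2049 in the Gregorian calendar (JDN 2469536).
That day falls on 2 Nisan 5809 AM in the Hebrew calendar.

Nisan 2, 5809 AM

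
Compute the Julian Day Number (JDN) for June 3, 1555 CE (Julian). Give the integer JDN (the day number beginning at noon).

2289175

In the proleptic Gregorian calendar the same day is 13 June 1555.
JDN 2451545 is 1 January 2000 CE (Gregorian); the target day is −162370 days from there, so JDN = 2289175.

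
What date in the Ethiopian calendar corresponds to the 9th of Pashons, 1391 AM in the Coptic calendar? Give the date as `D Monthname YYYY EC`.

9 Ginbot 1667 EC

Both dates share Julian Day Number 2332975; in the Ethiopian calendar that is 9 Ginbot 1667 EC.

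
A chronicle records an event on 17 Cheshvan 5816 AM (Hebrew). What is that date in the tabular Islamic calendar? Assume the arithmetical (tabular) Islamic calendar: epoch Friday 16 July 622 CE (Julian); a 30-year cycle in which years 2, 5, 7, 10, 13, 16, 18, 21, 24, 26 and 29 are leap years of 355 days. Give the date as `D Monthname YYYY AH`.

17 Rabi' al-Thani 1478 AH

The source date corresponds to 8 November 2055 in the Gregorian calendar (JDN 2471945).
That day falls on 17 Rabi' al-Thani 1478 AH in the tabular Islamic calendar.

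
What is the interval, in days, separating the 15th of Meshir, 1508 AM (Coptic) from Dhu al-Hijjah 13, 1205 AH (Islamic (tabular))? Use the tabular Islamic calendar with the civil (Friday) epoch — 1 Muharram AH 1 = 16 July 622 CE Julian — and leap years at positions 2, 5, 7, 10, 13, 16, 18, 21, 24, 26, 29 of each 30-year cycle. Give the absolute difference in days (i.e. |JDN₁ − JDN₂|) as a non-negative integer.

First date → JDN 2375626; second date → JDN 2375434.
The interval is |2375626 − 2375434| = 192 days.

192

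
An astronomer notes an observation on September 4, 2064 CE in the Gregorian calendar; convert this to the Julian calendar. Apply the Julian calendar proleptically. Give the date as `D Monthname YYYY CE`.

22 August 2064 CE

At this point the Julian calendar is 13 days behind the Gregorian.
4 September 2064 Gregorian − 13 days → 22 August 2064 Julian.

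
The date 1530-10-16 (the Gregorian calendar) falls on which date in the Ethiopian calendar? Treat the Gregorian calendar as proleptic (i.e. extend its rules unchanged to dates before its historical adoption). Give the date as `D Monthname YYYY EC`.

Julian Day Number of the source date = 2280169.
Converting JDN 2280169 to the Ethiopian calendar gives 9 Tikimt 1523 EC.

9 Tikimt 1523 EC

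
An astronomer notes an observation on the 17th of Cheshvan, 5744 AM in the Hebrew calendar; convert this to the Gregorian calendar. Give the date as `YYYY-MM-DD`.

Julian Day Number of the source date = 2445632.
Converting JDN 2445632 to the Gregorian calendar gives 24 October 1983 CE.

1983-10-24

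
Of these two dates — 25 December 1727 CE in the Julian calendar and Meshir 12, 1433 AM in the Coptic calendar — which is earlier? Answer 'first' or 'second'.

First date → JDN 2352203; second date → JDN 2348229.
JDN 2348229 < JDN 2352203, so the second date is earlier.

second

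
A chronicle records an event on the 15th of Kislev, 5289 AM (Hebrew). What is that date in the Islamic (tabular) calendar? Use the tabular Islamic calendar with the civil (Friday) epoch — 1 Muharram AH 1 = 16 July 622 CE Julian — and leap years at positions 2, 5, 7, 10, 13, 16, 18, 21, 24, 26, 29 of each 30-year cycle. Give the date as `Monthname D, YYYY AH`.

Rabi' al-Awwal 15, 935 AH

Both dates share Julian Day Number 2279491; in the tabular Islamic calendar that is 15 Rabi' al-Awwal 935 AH.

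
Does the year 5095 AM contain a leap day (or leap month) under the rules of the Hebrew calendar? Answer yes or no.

yes

Hebrew year 5095 is year 3 of its 19-year Metonic cycle; leap years are at positions 3, 6, 8, 11, 14, 17, 19, so it is a leap year (13 months).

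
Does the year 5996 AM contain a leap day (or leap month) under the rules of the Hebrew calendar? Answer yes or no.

Hebrew year 5996 is year 11 of its 19-year Metonic cycle; leap years are at positions 3, 6, 8, 11, 14, 17, 19, so it is a leap year (13 months).

yes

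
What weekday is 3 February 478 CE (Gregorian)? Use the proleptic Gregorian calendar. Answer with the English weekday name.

Thursday

JDN 1895680 mod 7 = 3, and JDN 0 was a Monday, so this is a Thursday.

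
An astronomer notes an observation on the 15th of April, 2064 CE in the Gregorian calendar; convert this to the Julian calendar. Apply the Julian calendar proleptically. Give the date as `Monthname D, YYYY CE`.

For dates in this range the Gregorian date is 13 days ahead of the Julian.
15 April 2064 Gregorian − 13 days → 2 April 2064 Julian.

April 2, 2064 CE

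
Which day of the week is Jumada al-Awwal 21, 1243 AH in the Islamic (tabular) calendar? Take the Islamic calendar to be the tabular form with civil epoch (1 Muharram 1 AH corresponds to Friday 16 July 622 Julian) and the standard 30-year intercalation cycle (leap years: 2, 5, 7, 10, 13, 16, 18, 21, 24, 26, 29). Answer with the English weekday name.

In the Gregorian calendar this is 10 December 1827 (JDN 2388701).
Since JDN mod 7 = 0 (0 = Monday), the day is Monday.

Monday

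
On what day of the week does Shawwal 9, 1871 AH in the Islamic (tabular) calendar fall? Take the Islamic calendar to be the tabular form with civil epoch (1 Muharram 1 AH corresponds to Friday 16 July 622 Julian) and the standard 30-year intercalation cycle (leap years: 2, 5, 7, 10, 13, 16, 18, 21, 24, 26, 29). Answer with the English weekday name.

This is JDN 2611380 (12 August 2437 Gregorian).
JDN 2611380 mod 7 = 2, and JDN 0 was a Monday, so this is a Wednesday.

Wednesday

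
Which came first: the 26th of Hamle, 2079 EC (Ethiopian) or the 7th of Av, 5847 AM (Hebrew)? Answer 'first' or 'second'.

The two dates have Julian Day Numbers 2483535 and 2483538 respectively.
Since 2483535 < 2483538, the first date comes first.

first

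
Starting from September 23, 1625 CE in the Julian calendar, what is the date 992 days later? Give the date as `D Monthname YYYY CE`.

11 June 1628 CE

JDN of September 23, 1625 CE = 2314855.
2314855 + 992 = 2315847.
JDN 2315847 in the Julian calendar is 11 June 1628 CE.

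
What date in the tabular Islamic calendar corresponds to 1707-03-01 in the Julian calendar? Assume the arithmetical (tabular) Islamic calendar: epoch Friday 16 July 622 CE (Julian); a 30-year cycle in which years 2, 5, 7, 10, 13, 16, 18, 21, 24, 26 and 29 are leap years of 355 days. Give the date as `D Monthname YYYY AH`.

Julian Day Number of the source date = 2344599.
Converting JDN 2344599 to the tabular Islamic calendar gives 7 Dhu al-Hijjah 1118 AH.

7 Dhu al-Hijjah 1118 AH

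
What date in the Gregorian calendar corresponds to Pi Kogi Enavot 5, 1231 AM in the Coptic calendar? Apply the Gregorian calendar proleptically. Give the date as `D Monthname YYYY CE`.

7 September 1515 CE

Both dates share Julian Day Number 2274651; in the Gregorian calendar that is 7 September 1515 CE.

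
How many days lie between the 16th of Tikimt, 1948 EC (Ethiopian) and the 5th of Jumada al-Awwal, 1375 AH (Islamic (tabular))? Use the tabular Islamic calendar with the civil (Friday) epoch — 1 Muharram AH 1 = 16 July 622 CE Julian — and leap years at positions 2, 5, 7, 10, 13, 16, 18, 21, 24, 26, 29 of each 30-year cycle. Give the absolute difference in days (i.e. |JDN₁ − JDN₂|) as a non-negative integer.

First date → JDN 2435408; second date → JDN 2435462.
The interval is |2435408 − 2435462| = 54 days.

54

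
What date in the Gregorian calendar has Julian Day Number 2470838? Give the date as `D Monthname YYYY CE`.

27 October 2052 CE

Counting from JDN 2299161 = 15 Oct 1582 gives an offset of 171677 days.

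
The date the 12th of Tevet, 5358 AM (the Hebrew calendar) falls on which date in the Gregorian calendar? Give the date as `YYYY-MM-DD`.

Julian Day Number of the source date = 2304707.
Converting JDN 2304707 to the Gregorian calendar gives 21 December 1597 CE.

1597-12-21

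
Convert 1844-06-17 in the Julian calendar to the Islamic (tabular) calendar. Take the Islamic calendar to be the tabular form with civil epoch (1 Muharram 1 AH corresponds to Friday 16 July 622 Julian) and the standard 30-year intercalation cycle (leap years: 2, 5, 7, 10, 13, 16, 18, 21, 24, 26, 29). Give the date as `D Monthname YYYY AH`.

The source date corresponds to 29 June 1844 in the Gregorian calendar (JDN 2394747).
That day falls on 12 Jumada al-Thani 1260 AH in the tabular Islamic calendar.

12 Jumada al-Thani 1260 AH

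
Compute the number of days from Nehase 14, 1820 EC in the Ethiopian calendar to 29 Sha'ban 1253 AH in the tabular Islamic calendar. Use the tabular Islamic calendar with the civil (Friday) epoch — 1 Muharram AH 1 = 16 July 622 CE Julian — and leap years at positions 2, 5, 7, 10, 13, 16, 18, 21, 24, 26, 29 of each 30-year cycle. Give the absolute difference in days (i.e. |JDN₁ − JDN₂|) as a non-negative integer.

3388

First date → JDN 2388954; second date → JDN 2392342.
The interval is |2388954 − 2392342| = 3388 days.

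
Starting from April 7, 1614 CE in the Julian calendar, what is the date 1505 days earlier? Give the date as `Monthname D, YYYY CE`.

The starting date is JDN 2310668; 2310668 − 1505 = 2309163.
JDN 2309163 corresponds to February 22, 1610 CE.

February 22, 1610 CE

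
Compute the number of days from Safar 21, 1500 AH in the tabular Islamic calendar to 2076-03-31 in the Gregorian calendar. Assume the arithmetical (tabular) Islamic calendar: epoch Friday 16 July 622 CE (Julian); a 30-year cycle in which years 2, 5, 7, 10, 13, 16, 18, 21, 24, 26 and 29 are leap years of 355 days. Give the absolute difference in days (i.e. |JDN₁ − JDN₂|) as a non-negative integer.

JDN of the first date = 2479686.
JDN of the second date = 2479394.
|2479394 − 2479686| = 292.

292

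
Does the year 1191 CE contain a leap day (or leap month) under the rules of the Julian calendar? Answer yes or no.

1191 mod 4 = 3, so it is a common year in the Julian calendar.

no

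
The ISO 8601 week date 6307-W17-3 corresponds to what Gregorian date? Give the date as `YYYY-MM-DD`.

6307-04-24

ISO week 1 of 6307 is the week containing the first Thursday of 6307.
Week 17, day 3 (Wednesday) lands on 6307-04-24.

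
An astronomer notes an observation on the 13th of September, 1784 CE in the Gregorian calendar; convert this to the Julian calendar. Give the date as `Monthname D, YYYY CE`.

The Julian–Gregorian offset here is 11 days (Julian trailing).
13 September 1784 Gregorian − 11 days → 2 September 1784 Julian.

September 2, 1784 CE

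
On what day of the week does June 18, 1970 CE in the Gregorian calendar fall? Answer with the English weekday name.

2440756 ≡ 3 (mod 7); counting from Monday = 0 gives Thursday.

Thursday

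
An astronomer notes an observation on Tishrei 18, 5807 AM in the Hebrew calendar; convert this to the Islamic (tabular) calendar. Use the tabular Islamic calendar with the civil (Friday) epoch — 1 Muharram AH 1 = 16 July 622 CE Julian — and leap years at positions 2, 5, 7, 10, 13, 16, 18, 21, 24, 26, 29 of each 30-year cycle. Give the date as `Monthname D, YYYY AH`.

Dhu al-Hijjah 17, 1468 AH

The source date corresponds to 18 October 2046 in the Gregorian calendar (JDN 2468637).
That day falls on 17 Dhu al-Hijjah 1468 AH in the tabular Islamic calendar.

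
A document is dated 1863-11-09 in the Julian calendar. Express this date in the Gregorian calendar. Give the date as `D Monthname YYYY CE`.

21 November 1863 CE

The Julian–Gregorian offset here is 12 days (Julian trailing).
9 November 1863 Julian + 12 days → 21 November 1863 Gregorian.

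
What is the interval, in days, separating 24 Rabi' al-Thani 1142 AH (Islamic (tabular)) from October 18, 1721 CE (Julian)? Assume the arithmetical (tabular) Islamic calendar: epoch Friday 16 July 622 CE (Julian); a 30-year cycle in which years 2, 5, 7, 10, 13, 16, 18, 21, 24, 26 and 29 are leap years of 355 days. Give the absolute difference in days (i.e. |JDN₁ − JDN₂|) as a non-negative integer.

2940

JDN of the first date = 2352884.
JDN of the second date = 2349944.
|2349944 − 2352884| = 2940.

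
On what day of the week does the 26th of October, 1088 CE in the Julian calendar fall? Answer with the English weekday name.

In the proleptic Gregorian calendar this is 1 November 1088 (JDN 2118749).
Since JDN mod 7 = 3 (0 = Monday), the day is Thursday.

Thursday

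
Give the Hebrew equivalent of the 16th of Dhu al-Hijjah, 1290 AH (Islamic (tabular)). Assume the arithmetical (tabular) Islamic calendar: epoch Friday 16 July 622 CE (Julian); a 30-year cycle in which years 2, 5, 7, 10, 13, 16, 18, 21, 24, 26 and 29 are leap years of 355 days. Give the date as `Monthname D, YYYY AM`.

Shevat 17, 5634 AM

The source date corresponds to 4 February 1874 in the Gregorian calendar (JDN 2405559).
That day falls on 17 Shevat 5634 AM in the Hebrew calendar.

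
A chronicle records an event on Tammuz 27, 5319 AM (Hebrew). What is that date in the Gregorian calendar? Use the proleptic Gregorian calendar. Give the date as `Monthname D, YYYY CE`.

Both dates share Julian Day Number 2290665; in the Gregorian calendar that is 12 July 1559 CE.

July 12, 1559 CE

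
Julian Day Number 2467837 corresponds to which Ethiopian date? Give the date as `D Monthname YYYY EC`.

The Gregorian equivalent of JDN 2467837 is 9 August 2044.
In the Ethiopian calendar that day is 3 Nehase 2036 EC.

3 Nehase 2036 EC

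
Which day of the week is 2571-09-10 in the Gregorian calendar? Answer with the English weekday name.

Tuesday

JDN 2660351 mod 7 = 1, and JDN 0 was a Monday, so this is a Tuesday.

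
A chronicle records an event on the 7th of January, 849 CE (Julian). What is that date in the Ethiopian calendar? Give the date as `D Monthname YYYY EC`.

12 Tir 841 EC

The source date corresponds to 11 January 849 in the proleptic Gregorian calendar (JDN 2031162).
That day falls on 12 Tir 841 EC in the Ethiopian calendar.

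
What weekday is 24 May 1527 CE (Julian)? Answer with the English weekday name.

Friday

Equivalently 3 June 1527 Gregorian, JDN 2278938.
2278938 ≡ 4 (mod 7); counting from Monday = 0 gives Friday.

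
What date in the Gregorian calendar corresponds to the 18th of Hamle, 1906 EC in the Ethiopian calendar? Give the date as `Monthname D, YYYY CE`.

July 25, 1914 CE

Julian Day Number of the source date = 2420339.
Converting JDN 2420339 to the Gregorian calendar gives 25 July 1914 CE.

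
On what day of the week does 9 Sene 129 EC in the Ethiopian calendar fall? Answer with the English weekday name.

This is JDN 1771251 (2 June 137 Gregorian).
JDN 1771251 mod 7 = 6, and JDN 0 was a Monday, so this is a Sunday.

Sunday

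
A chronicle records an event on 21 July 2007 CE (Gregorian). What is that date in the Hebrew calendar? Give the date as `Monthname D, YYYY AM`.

Julian Day Number of the source date = 2454303.
Converting JDN 2454303 to the Hebrew calendar gives 6 Av 5767 AM.

Av 6, 5767 AM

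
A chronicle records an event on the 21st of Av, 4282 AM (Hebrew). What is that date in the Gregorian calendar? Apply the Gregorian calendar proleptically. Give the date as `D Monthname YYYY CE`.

2 August 522 CE

Julian Day Number of the source date = 1911930.
Converting JDN 1911930 to the Gregorian calendar gives 2 August 522 CE.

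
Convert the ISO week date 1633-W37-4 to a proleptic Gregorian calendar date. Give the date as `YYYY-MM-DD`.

1633-09-15

ISO week 1 of 1633 is the week containing the first Thursday of 1633.
Week 37, day 4 (Thursday) lands on 1633-09-15.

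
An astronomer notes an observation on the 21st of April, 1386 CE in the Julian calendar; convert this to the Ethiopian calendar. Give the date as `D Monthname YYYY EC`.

The source date corresponds to 29 April 1386 in the proleptic Gregorian calendar (JDN 2227405).
That day falls on 26 Miyazya 1378 EC in the Ethiopian calendar.

26 Miyazya 1378 EC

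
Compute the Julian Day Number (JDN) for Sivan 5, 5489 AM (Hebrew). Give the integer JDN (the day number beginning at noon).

Equivalently 2 June 1729 (Gregorian).
JDN 2299161 is 15 October 1582 CE (Gregorian); the target day is +53556 days from there, so JDN = 2352717.

2352717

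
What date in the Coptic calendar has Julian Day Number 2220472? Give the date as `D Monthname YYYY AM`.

3 Pashons 1083 AM

The proleptic Gregorian equivalent of JDN 2220472 is 6 May 1367.
In the Coptic calendar that day is 3 Pashons 1083 AM.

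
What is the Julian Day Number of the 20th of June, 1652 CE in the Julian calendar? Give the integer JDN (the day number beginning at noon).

In the Gregorian calendar the same day is 30 June 1652.
JDN 2400001 is 17 November 1858 CE (Gregorian), MJD 0; the target day is −75379 days from there, so JDN = 2324622.

2324622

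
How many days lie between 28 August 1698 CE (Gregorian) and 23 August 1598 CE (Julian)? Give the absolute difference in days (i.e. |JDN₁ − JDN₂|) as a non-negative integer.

36520

JDN of the first date = 2341482.
JDN of the second date = 2304962.
|2304962 − 2341482| = 36520.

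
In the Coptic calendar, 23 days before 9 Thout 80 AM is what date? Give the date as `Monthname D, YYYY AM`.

The starting date is JDN 1853893; 1853893 − 23 = 1853870.
JDN 1853870 corresponds to Mesori 22, 79 AM.

Mesori 22, 79 AM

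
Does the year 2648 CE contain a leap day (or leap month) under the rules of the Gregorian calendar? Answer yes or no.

yes

2648 is divisible by 4 and not by 100, so it is a leap year.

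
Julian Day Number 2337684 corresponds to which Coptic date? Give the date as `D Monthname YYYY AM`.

29 Paremhat 1404 AM

The Gregorian equivalent of JDN 2337684 is 4 April 1688.
In the Coptic calendar that day is 29 Paremhat 1404 AM.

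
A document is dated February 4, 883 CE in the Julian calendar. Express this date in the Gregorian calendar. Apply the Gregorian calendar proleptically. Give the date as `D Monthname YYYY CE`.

For dates in this range the Gregorian date is 4 days ahead of the Julian.
4 February 883 Julian + 4 days → 8 February 883 Gregorian.

8 February 883 CE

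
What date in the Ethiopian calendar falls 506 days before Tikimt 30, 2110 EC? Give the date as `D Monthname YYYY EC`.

Counting 506 days back from JDN 2494592 reaches JDN 2494086, which is 14 Sene 2108 EC.

14 Sene 2108 EC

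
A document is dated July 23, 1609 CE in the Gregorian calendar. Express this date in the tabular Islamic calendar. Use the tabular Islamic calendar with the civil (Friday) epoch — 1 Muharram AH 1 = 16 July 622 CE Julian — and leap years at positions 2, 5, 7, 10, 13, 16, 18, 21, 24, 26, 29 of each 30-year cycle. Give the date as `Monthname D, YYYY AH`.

Both dates share Julian Day Number 2308939; in the tabular Islamic calendar that is 20 Rabi' al-Thani 1018 AH.

Rabi' al-Thani 20, 1018 AH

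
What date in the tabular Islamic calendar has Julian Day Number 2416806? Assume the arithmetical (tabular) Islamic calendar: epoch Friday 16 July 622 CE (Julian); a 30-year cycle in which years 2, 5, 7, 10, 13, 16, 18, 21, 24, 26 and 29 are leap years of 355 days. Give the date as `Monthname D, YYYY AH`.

The Gregorian equivalent of JDN 2416806 is 21 November 1904.
In the tabular Islamic calendar that day is Ramadan 13, 1322 AH.

Ramadan 13, 1322 AH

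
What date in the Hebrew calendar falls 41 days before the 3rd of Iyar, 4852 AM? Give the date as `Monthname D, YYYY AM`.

Adar 21, 4852 AM

JDN of the 3rd of Iyar, 4852 AM = 2120013.
2120013 − 41 = 2119972.
JDN 2119972 in the Hebrew calendar is Adar 21, 4852 AM.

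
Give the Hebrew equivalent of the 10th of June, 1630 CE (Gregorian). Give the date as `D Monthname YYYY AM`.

Both dates share Julian Day Number 2316566; in the Hebrew calendar that is 30 Sivan 5390 AM.

30 Sivan 5390 AM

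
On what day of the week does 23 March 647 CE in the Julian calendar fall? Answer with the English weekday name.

Equivalently 26 March 647 Gregorian, JDN 1957456.
1957456 ≡ 4 (mod 7); counting from Monday = 0 gives Friday.

Friday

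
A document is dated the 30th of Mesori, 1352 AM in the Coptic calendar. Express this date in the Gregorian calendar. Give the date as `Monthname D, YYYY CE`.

Julian Day Number of the source date = 2318842.
Converting JDN 2318842 to the Gregorian calendar gives 2 September 1636 CE.

September 2, 1636 CE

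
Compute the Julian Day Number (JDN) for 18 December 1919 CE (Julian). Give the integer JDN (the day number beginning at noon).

2422324

Equivalently 31 December 1919 (Gregorian).
JDN 2299161 is 15 October 1582 CE (Gregorian); the target day is +123163 days from there, so JDN = 2422324.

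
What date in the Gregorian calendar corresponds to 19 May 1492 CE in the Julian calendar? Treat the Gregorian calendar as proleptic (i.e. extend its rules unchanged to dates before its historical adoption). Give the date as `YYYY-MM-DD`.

1492-05-28

The Julian–Gregorian offset here is 9 days (Julian trailing).
19 May 1492 Julian + 9 days → 28 May 1492 Gregorian.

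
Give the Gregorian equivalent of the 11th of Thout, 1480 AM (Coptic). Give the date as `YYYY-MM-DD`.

1763-09-20

Both dates share Julian Day Number 2365245; in the Gregorian calendar that is 20 September 1763 CE.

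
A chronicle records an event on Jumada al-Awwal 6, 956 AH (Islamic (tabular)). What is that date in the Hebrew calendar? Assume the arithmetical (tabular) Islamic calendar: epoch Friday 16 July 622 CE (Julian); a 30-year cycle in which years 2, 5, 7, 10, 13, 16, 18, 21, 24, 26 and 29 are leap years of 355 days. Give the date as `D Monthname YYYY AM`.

6 Sivan 5309 AM

Both dates share Julian Day Number 2286983; in the Hebrew calendar that is 6 Sivan 5309 AM.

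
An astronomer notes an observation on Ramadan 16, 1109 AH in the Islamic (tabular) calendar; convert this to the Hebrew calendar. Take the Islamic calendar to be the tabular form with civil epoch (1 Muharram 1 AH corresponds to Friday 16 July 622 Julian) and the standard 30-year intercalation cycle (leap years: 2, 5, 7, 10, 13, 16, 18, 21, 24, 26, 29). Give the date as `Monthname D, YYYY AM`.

Both dates share Julian Day Number 2341329; in the Hebrew calendar that is 16 Nisan 5458 AM.

Nisan 16, 5458 AM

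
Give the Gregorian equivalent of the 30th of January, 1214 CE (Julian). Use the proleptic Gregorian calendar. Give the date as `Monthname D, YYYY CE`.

For dates in this range the Gregorian date is 7 days ahead of the Julian.
30 January 1214 Julian + 7 days → 6 February 1214 Gregorian.

February 6, 1214 CE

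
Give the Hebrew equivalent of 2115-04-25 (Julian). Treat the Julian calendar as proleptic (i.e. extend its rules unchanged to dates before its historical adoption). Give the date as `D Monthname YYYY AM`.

Both dates share Julian Day Number 2493676; in the Hebrew calendar that is 15 Iyar 5875 AM.

15 Iyar 5875 AM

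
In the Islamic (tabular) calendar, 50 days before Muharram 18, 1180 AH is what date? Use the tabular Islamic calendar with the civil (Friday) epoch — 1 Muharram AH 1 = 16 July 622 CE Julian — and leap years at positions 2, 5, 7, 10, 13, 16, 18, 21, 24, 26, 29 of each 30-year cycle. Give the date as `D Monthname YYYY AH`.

27 Dhu al-Qa'dah 1179 AH

Counting 50 days back from JDN 2366255 reaches JDN 2366205, which is 27 Dhu al-Qa'dah 1179 AH.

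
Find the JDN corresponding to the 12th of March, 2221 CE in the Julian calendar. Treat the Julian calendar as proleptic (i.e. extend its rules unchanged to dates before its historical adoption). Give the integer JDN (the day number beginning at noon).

2532349

Equivalently 27 March 2221 (Gregorian).
JDN 2299161 is 15 October 1582 CE (Gregorian); the target day is +233188 days from there, so JDN = 2532349.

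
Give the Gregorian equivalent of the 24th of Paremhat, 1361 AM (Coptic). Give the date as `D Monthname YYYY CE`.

Julian Day Number of the source date = 2321973.
Converting JDN 2321973 to the Gregorian calendar gives 30 March 1645 CE.

30 March 1645 CE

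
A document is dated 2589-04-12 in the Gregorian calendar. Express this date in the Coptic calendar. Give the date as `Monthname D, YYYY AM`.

Both dates share Julian Day Number 2666775; in the Coptic calendar that is 30 Paremhat 2305 AM.

Paremhat 30, 2305 AM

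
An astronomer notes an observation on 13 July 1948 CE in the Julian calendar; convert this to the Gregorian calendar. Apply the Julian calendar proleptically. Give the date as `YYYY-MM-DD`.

1948-07-26

The Julian–Gregorian offset here is 13 days (Julian trailing).
13 July 1948 Julian + 13 days → 26 July 1948 Gregorian.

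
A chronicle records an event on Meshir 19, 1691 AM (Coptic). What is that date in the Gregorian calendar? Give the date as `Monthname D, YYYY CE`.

February 26, 1975 CE

Both dates share Julian Day Number 2442470; in the Gregorian calendar that is 26 February 1975 CE.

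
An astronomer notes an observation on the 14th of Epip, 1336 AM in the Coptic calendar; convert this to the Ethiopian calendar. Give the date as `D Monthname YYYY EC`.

14 Hamle 1612 EC

Julian Day Number of the source date = 2312952.
Converting JDN 2312952 to the Ethiopian calendar gives 14 Hamle 1612 EC.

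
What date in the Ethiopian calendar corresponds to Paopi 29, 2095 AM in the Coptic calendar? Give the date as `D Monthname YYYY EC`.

Julian Day Number of the source date = 2589921.
Converting JDN 2589921 to the Ethiopian calendar gives 29 Tikimt 2371 EC.

29 Tikimt 2371 EC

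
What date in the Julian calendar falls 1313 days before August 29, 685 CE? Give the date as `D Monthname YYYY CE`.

Counting 1313 days back from JDN 1971495 reaches JDN 1970182, which is 24 January 682 CE.

24 January 682 CE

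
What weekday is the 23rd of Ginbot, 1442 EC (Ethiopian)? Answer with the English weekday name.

Monday

Equivalently 27 May 1450 Gregorian, JDN 2250808.
Since JDN mod 7 = 0 (0 = Monday), the day is Monday.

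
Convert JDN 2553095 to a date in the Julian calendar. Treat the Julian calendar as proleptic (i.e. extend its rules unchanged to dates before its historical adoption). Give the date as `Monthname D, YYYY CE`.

JDN 2553095 is 13 January 2278 in the Gregorian calendar.
In the Julian calendar that day is December 29, 2277 CE.

December 29, 2277 CE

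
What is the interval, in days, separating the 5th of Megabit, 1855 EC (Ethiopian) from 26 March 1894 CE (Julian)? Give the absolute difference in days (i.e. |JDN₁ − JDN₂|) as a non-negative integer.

11348

JDN of the first date = 2401578.
JDN of the second date = 2412926.
|2412926 − 2401578| = 11348.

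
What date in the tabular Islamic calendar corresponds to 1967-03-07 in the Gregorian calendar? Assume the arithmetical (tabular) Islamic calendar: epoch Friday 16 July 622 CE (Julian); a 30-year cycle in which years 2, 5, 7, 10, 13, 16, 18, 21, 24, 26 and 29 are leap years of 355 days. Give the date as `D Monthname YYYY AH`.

Both dates share Julian Day Number 2439557; in the tabular Islamic calendar that is 25 Dhu al-Qa'dah 1386 AH.

25 Dhu al-Qa'dah 1386 AH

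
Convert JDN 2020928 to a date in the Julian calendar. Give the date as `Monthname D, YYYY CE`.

December 31, 820 CE

The proleptic Gregorian equivalent of JDN 2020928 is 4 January 821.
In the Julian calendar that day is December 31, 820 CE.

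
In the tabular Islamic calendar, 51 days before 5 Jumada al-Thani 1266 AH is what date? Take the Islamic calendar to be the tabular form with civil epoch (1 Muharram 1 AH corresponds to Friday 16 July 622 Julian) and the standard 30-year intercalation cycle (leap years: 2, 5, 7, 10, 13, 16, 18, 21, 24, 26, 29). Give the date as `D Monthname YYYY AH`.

Counting 51 days back from JDN 2396866 reaches JDN 2396815, which is 13 Rabi' al-Thani 1266 AH.

13 Rabi' al-Thani 1266 AH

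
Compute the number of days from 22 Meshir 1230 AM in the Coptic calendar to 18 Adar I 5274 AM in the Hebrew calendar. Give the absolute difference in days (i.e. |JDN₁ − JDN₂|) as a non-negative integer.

First date → JDN 2274093; second date → JDN 2274091.
The interval is |2274093 − 2274091| = 2 days.

2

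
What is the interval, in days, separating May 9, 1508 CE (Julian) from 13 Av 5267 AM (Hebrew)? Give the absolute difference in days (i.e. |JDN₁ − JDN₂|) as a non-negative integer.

JDN of the first date = 2271984.
JDN of the second date = 2271692.
|2271692 − 2271984| = 292.

292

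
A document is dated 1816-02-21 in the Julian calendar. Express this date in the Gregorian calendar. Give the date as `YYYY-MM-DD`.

At this point the Julian calendar is 12 days behind the Gregorian.
21 February 1816 Julian + 12 days → 4 March 1816 Gregorian.

1816-03-04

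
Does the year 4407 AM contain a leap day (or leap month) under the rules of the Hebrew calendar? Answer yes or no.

Hebrew year 4407 is year 18 of its 19-year Metonic cycle; leap years are at positions 3, 6, 8, 11, 14, 17, 19, so it is a common year (12 months).

no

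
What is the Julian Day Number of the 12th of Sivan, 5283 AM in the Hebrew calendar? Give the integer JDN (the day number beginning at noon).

Equivalently 5 June 1523 (proleptic Gregorian).
JDN 2400001 is 17 November 1858 CE (Gregorian), MJD 0; the target day is −122522 days from there, so JDN = 2277479.

2277479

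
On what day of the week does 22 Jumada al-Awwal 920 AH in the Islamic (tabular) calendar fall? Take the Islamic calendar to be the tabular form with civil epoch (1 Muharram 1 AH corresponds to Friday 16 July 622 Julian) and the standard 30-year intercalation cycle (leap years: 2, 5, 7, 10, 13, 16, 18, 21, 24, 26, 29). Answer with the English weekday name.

Equivalently 25 July 1514 Gregorian, JDN 2274242.
Since JDN mod 7 = 5 (0 = Monday), the day is Saturday.

Saturday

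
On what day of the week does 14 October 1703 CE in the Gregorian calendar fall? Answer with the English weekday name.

Since JDN mod 7 = 6 (0 = Monday), the day is Sunday.

Sunday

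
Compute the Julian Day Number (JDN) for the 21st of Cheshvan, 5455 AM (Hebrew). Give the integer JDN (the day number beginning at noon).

2340094

Equivalently 9 November 1694 (Gregorian).
JDN 2451545 is 1 January 2000 CE (Gregorian); the target day is −111451 days from there, so JDN = 2340094.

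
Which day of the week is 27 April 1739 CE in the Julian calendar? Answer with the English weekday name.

In the Gregorian calendar this is 8 May 1739 (JDN 2356344).
2356344 ≡ 4 (mod 7); counting from Monday = 0 gives Friday.

Friday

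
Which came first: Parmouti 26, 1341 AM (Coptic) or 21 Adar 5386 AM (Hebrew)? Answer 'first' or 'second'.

first

Converting both to JDN: 2314700 vs 2315022; the smaller is the first.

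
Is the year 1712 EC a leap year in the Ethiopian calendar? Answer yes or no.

1712 mod 4 = 0; in the Ethiopian calendar a year is leap when year mod 4 = 3, so it is a common year.

no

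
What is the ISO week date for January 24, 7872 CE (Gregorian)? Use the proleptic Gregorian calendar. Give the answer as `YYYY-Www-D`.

The weekday is Wednesday (ISO weekday 3).
That Wednesday belongs to ISO week 4 of ISO year 7872.

7872-W04-3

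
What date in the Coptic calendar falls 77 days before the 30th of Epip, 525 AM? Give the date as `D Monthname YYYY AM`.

JDN of the 30th of Epip, 525 AM = 2016750.
2016750 − 77 = 2016673.
JDN 2016673 in the Coptic calendar is 13 Pashons 525 AM.

13 Pashons 525 AM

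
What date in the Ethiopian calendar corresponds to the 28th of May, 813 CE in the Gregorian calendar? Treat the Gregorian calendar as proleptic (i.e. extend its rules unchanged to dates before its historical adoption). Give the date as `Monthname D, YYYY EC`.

Ginbot 29, 805 EC

Julian Day Number of the source date = 2018150.
Converting JDN 2018150 to the Ethiopian calendar gives 29 Ginbot 805 EC.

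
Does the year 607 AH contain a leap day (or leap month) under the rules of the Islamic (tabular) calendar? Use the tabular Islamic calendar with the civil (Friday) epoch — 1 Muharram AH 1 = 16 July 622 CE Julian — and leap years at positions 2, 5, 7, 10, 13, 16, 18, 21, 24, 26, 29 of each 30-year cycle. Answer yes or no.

yes

Year 607 AH is year 7 of its 30-year cycle; leap positions are 2, 5, 7, 10, 13, 16, 18, 21, 24, 26, 29, so it is a leap year (355 days).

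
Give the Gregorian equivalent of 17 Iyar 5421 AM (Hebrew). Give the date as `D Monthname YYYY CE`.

Julian Day Number of the source date = 2327864.
Converting JDN 2327864 to the Gregorian calendar gives 16 May 1661 CE.

16 May 1661 CE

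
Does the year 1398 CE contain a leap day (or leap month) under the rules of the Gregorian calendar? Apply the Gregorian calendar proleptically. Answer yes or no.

no

1398 is not divisible by 4, so it is a common year.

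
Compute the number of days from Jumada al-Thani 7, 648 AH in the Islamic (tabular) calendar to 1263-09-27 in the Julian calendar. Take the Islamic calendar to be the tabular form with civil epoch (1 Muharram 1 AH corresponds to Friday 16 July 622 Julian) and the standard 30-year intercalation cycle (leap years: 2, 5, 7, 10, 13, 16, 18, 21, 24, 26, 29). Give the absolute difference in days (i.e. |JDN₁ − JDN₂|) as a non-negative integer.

JDN of the first date = 2177869.
JDN of the second date = 2182638.
|2182638 − 2177869| = 4769.

4769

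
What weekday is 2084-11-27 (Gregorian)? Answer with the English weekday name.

Monday

2482557 ≡ 0 (mod 7); counting from Monday = 0 gives Monday.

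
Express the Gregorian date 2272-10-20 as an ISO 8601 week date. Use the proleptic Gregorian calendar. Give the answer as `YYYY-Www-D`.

2272-W42-7

The weekday is Sunday (ISO weekday 7).
That Sunday belongs to ISO week 42 of ISO year 2272.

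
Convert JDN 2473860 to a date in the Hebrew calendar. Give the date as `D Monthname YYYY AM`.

14 Shevat 5821 AM

The Gregorian equivalent of JDN 2473860 is 4 February 2061.
In the Hebrew calendar that day is 14 Shevat 5821 AM.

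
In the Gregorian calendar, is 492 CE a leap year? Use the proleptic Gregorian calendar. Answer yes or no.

492 is divisible by 4 and not by 100, so it is a leap year.

yes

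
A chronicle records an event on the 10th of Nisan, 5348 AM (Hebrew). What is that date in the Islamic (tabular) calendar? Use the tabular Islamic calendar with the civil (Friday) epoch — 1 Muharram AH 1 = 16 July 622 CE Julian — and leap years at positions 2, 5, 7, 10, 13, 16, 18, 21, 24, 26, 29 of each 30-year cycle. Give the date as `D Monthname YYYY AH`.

Julian Day Number of the source date = 2301162.
Converting JDN 2301162 to the tabular Islamic calendar gives 10 Jumada al-Awwal 996 AH.

10 Jumada al-Awwal 996 AH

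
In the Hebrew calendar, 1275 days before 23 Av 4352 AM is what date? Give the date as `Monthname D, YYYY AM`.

Counting 1275 days back from JDN 1937505 reaches JDN 1936230, which is Adar I 17, 4349 AM.

Adar I 17, 4349 AM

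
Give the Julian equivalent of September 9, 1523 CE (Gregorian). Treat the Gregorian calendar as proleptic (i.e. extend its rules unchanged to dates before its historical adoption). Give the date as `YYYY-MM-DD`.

For dates in this range the Gregorian date is 10 days ahead of the Julian.
9 September 1523 Gregorian − 10 days → 30 August 1523 Julian.

1523-08-30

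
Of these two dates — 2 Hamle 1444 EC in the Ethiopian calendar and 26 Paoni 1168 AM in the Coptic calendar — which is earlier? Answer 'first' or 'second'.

Converting both to JDN: 2251578 vs 2251572; the smaller is the second.

second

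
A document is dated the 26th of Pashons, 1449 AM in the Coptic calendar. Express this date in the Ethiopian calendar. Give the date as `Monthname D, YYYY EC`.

Ginbot 26, 1725 EC

Julian Day Number of the source date = 2354177.
Converting JDN 2354177 to the Ethiopian calendar gives 26 Ginbot 1725 EC.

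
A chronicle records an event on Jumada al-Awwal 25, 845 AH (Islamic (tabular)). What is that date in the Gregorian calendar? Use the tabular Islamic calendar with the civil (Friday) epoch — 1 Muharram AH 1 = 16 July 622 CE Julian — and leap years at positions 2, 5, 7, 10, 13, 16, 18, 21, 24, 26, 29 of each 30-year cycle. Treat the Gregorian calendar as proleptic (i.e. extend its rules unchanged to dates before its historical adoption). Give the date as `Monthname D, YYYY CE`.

Both dates share Julian Day Number 2247667; in the Gregorian calendar that is 20 October 1441 CE.

October 20, 1441 CE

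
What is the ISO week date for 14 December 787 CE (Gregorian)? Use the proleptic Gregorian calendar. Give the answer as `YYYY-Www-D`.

The weekday is Monday (ISO weekday 1).
That Monday belongs to ISO week 51 of ISO year 787.

0787-W51-1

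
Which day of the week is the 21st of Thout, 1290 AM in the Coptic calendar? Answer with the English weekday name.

Equivalently 28 September 1573 Gregorian, JDN 2295857.
Since JDN mod 7 = 4 (0 = Monday), the day is Friday.

Friday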